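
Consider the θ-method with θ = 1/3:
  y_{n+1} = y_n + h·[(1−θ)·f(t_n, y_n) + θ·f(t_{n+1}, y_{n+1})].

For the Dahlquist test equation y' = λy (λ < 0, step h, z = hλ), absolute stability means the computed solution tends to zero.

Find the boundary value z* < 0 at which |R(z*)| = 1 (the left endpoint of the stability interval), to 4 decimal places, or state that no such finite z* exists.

z* = -6.0000.

With y'=λy (z=hλ):
  y_{n+1} = y_n + z·[2/3·y_n + 1/3·y_{n+1}] ⇒ (1 − 1/3z)y_{n+1} = (1 + 2/3z)y_n
  Hence R(z) = (1 + 2/3z)/(1 − 1/3z).

Need |R(x)|<1, x<0.
x=-1.5: |R|=0.0000
R=−1: 1+2/3x = −1+1/3x ⇒ -1/3x=2 ⇒ x=2/(-1/3)=-6.0000
Confirm numerically:
  x=-5.490: |R|=0.93993 <1
  x=-4.169: |R|=0.74459 <1
  x=-3.333: |R|=0.57887 <1
  x=-2.574: |R|=0.38536 <1
  x=-6.562: |R|=1.05877 >1
  x=-6.361: |R|=1.03856 >1
  x=-6.256: |R|=1.02766 >1
Stable set (-6.0000, 0).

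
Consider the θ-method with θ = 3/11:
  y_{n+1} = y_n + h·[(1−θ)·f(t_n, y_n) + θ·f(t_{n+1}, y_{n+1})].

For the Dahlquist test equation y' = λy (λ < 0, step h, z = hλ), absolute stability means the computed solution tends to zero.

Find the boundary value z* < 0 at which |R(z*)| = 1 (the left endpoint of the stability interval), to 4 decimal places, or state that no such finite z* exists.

left endpoint -4.4000.

With y'=λy (z=hλ):
  y_{n+1} = y_n + z·[8/11·y_n + 3/11·y_{n+1}] ⇒ (1 − 3/11z)y_{n+1} = (1 + 8/11z)y_n
  Hence R(z) = (1 + 8/11z)/(1 − 3/11z).

Need |R(x)|<1, x<0.
x=-1.52: |R|=0.0746
R=−1: 1+8/11x = −1+3/11x ⇒ -5/11x=2 ⇒ x=2/(-5/11)=-4.4000
Confirm numerically:
  x=-4.355: |R|=0.99065 <1
  x=-4.225: |R|=0.96304 <1
  x=-3.485: |R|=0.78676 <1
  x=-3.333: |R|=0.74594 <1
  x=-4.914: |R|=1.09984 >1
  x=-4.509: |R|=1.02222 >1
So |R|<1 on (-4.4000, 0).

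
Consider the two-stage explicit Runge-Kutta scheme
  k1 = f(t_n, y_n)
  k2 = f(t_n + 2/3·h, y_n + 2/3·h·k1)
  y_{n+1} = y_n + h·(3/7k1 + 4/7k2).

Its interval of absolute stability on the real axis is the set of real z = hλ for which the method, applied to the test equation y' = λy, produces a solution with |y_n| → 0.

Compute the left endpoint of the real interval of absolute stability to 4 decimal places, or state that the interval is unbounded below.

z* = -2.6250.

Test eqn y'=λy, z=hλ:
  k1=λy_n ⇒ h·k1=z·y_n;  k2=λ(1+2/3z)y_n ⇒ h·k2=z(1+2/3z)y_n
  y_{n+1}/y_n = 1 + 3/7z + 4/7z(1+2/3z) = 1 + z + 8/21z²
  Hence R(z) = 1 + z + 8/21z².

Solve |R(x)|<1 on ℝ⁻.
x=-1.63: |R|=0.3822
R=1: x+8/21x²=0 ⇒ x=−21/8=-2.6250; min R=1−1/(4·8/21)=0.3438>−1
Confirm numerically:
  x=-2.543: |R|=0.92056 <1
  x=-2.379: |R|=0.77705 <1
  x=-1.608: |R|=0.37701 <1
  x=-2.970: |R|=1.39034 >1
  x=-2.668: |R|=1.04370 >1
Interval (-2.6250, 0).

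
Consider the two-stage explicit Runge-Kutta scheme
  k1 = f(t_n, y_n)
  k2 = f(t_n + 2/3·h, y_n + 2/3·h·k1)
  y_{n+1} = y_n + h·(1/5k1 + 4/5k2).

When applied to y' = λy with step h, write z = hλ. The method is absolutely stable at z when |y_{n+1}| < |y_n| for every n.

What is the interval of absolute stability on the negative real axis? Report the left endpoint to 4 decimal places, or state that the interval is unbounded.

z∈(-1.8750,0).

On y'=λy, z=hλ:
  k1=λy_n ⇒ h·k1=z·y_n;  k2=λ(1+2/3z)y_n ⇒ h·k2=z(1+2/3z)y_n
  y_{n+1}/y_n = 1 + 1/5z + 4/5z(1+2/3z) = 1 + z + 8/15z²
  R(z) = 1 + z + 8/15z².

Boundary: |R(x)|=1, x<0.
x=-0.68: |R|=0.5666
R=1: x+8/15x²=0 ⇒ x=−15/8=-1.8750; min R=1−1/(4·8/15)=0.5312>−1
Confirm numerically:
  x=-1.653: |R|=0.80428 <1
  x=-1.576: |R|=0.74868 <1
  x=-1.567: |R|=0.74259 <1
  x=-0.792: |R|=0.54254 <1
  x=-2.443: |R|=1.74007 >1
  x=-2.401: |R|=1.67356 >1
So |R|<1 on (-1.8750, 0).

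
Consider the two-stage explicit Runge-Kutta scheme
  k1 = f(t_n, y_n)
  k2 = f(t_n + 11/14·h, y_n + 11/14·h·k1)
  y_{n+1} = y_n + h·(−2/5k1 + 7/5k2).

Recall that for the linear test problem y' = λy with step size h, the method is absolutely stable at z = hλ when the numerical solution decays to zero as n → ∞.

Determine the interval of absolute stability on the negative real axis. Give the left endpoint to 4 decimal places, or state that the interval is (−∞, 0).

On y'=λy, z=hλ:
  k1=λy_n ⇒ h·k1=z·y_n;  k2=λ(1+11/14z)y_n ⇒ h·k2=z(1+11/14z)y_n
  y_{n+1}/y_n = 1 − 2/5z + 7/5z(1+11/14z) = 1 + z + 11/10z²
  so R(z) = 1 + z + 11/10z².

Solve |R(x)|<1 on ℝ⁻.
x=-1.5: |R|=1.9750
R=1: x+11/10x²=0 ⇒ x=−10/11=-0.9091; min R=1−1/(4·11/10)=0.7727>−1
Confirm numerically:
  x=-0.665: |R|=0.82145 <1
  x=-0.611: |R|=0.79965 <1
  x=-0.367: |R|=0.78116 <1
  x=-1.383: |R|=1.72096 >1
  x=-1.086: |R|=1.21134 >1
So |R|<1 on (-0.9091, 0).

z∈(-0.9091,0).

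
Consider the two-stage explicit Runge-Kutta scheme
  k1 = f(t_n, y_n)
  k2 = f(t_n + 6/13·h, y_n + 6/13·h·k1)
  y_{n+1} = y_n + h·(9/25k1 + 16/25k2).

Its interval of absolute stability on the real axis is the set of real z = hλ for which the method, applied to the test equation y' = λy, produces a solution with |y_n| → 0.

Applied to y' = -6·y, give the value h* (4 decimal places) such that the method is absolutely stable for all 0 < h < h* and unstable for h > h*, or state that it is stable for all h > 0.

On y'=λy, z=hλ:
  k1=λy_n ⇒ h·k1=z·y_n;  k2=λ(1+6/13z)y_n ⇒ h·k2=z(1+6/13z)y_n
  y_{n+1}/y_n = 1 + 9/25z + 16/25z(1+6/13z) = 1 + z + 96/325z²
  so R(z) = 1 + z + 96/325z².

Need |R(x)|<1, x<0.
x=-1.28: |R|=0.2040
R=1: x+96/325x²=0 ⇒ x=−325/96=-3.3854; min R=1−1/(4·96/325)=0.1536>−1
Confirm numerically:
  x=-2.514: |R|=0.35289 <1
  x=-1.842: |R|=0.16023 <1
  x=-1.483: |R|=0.16664 <1
  x=-3.919: |R|=1.61768 >1
  x=-3.779: |R|=1.43934 >1
  x=-3.486: |R|=1.10357 >1
Interval (-3.3854, 0).

(-3.3854,0); λ=-6 ⇒ h* = (325/96)/6 = 0.5642.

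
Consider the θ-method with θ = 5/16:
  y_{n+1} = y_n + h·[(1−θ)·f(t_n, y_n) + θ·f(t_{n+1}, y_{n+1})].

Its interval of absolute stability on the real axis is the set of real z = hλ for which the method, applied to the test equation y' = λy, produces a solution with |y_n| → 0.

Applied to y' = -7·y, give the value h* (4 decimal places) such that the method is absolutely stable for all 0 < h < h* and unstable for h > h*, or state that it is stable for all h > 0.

(-5.3333,0); λ=-7 ⇒ h* = (16/3)/7 = 0.7619.

Set f=λy, z=hλ:
  y_{n+1} = y_n + z·[11/16·y_n + 5/16·y_{n+1}] ⇒ (1 − 5/16z)y_{n+1} = (1 + 11/16z)y_n
  R(z) = (1 + 11/16z)/(1 − 5/16z).

Solve |R(x)|<1 on ℝ⁻.
x=-1.13: |R|=0.1649
R=−1: 1+11/16x = −1+5/16x ⇒ -3/8x=2 ⇒ x=2/(-3/8)=-5.3333
Confirm numerically:
  x=-4.429: |R|=0.85775 <1
  x=-3.081: |R|=0.56969 <1
  x=-2.292: |R|=0.33547 <1
  x=-5.770: |R|=1.05842 >1
  x=-5.716: |R|=1.05150 >1
Stable set (-5.3333, 0).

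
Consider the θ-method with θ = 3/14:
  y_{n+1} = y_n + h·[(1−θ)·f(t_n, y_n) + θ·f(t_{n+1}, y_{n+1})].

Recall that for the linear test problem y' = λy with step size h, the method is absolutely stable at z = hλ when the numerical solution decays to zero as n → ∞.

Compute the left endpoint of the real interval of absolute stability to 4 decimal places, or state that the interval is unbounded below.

Test eqn y'=λy, z=hλ:
  y_{n+1} = y_n + z·[11/14·y_n + 3/14·y_{n+1}] ⇒ (1 − 3/14z)y_{n+1} = (1 + 11/14z)y_n
  Hence R(z) = (1 + 11/14z)/(1 − 3/14z).

Boundary: |R(x)|=1, x<0.
x=-1.61: |R|=0.1970
R=−1: 1+11/14x = −1+3/14x ⇒ -4/7x=2 ⇒ x=2/(-4/7)=-3.5000
Confirm numerically:
  x=-3.455: |R|=0.98522 <1
  x=-2.567: |R|=0.65605 <1
  x=-2.354: |R|=0.56471 <1
  x=-1.462: |R|=0.11324 <1
  x=-3.765: |R|=1.08381 >1
  x=-3.554: |R|=1.01752 >1
So |R|<1 on (-3.5000, 0).

left endpoint -3.5000.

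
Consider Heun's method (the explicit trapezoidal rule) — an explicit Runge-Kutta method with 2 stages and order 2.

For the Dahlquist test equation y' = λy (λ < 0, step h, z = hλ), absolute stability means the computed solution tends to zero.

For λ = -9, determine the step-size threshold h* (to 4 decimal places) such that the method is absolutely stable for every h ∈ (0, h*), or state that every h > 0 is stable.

(-2.0000,0); λ=-9 ⇒ h* = 0.2222.

With y'=λy (z=hλ):
  order 2, 2-stage ⇒ R(z)=1+z+z^2/2
  (e.g. R(-1.23)=0.52645, |R|=0.52645)

Find x<0 with |R(x)|<1.
x=-1.23: |R|=0.5264
|R(-2.32)|=1.3712 |R(-1.21)|=0.5221 |R(-0.98)|=0.5002
Bisect:
  x_lo=-2.4443 |R|=1.5431  x_hi=-0.1253 |R|=0.8826
  mid=-1.28482 |R|=0.54056 →hi
  mid=-1.86458 |R|=0.87375 →hi
  mid=-2.15447 |R|=1.16640 →lo
  mid=-2.00952 |R|=1.00957 →lo
  mid=-1.93705 |R|=0.93904 →hi
  mid=-1.97329 |R|=0.97365 →hi
  mid=-1.99141 |R|=0.99144 →hi
  ...
  [-2.00004,-1.99990] ⇒ x*=-2.0000
Interval (-2.0000, 0).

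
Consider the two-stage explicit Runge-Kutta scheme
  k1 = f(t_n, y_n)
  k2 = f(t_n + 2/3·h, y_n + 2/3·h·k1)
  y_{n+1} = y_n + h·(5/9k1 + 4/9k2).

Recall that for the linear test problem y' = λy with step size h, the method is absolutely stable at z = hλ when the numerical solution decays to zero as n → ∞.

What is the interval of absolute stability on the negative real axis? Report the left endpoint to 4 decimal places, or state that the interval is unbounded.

Set f=λy, z=hλ:
  k1=λy_n ⇒ h·k1=z·y_n;  k2=λ(1+2/3z)y_n ⇒ h·k2=z(1+2/3z)y_n
  y_{n+1}/y_n = 1 + 5/9z + 4/9z(1+2/3z) = 1 + z + 8/27z²
  Hence R(z) = 1 + z + 8/27z².

Boundary: |R(x)|=1, x<0.
x=-1.73: |R|=0.1568
R=1: x+8/27x²=0 ⇒ x=−27/8=-3.3750; min R=1−1/(4·8/27)=0.1562>−1
Confirm numerically:
  x=-3.165: |R|=0.80307 <1
  x=-2.240: |R|=0.24670 <1
  x=-2.233: |R|=0.24442 <1
  x=-3.775: |R|=1.44741 >1
  x=-3.630: |R|=1.27427 >1
  x=-3.475: |R|=1.10296 >1
So |R|<1 on (-3.3750, 0).

z∈(-3.3750,0).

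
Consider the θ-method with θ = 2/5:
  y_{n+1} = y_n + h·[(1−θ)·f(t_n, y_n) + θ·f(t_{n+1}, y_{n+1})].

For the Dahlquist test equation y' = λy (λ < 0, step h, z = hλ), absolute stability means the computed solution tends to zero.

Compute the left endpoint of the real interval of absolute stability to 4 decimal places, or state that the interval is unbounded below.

On y'=λy, z=hλ:
  y_{n+1} = y_n + z·[3/5·y_n + 2/5·y_{n+1}] ⇒ (1 − 2/5z)y_{n+1} = (1 + 3/5z)y_n
  so R(z) = (1 + 3/5z)/(1 − 2/5z).

Need |R(x)|<1, x<0.
x=-0.67: |R|=0.4716
R=−1: 1+3/5x = −1+2/5x ⇒ -1/5x=2 ⇒ x=2/(-1/5)=-10.0000
Confirm numerically:
  x=-9.396: |R|=0.97461 <1
  x=-6.005: |R|=0.76514 <1
  x=-4.016: |R|=0.54082 <1
  x=-10.239: |R|=1.00938 >1
  x=-10.202: |R|=1.00795 >1
Stable set (-10.0000, 0).

left endpoint -10.0000.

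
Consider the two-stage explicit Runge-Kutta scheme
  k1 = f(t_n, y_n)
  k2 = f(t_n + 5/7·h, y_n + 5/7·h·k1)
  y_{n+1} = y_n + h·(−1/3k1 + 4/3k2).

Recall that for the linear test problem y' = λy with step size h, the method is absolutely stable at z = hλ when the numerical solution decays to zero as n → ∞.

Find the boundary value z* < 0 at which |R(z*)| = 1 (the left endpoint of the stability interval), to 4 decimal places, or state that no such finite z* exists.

With y'=λy (z=hλ):
  k1=λy_n ⇒ h·k1=z·y_n;  k2=λ(1+5/7z)y_n ⇒ h·k2=z(1+5/7z)y_n
  y_{n+1}/y_n = 1 − 1/3z + 4/3z(1+5/7z) = 1 + z + 20/21z²
  R(z) = 1 + z + 20/21z².

Find x<0 with |R(x)|<1.
x=-0.41: |R|=0.7501
R=1: x+20/21x²=0 ⇒ x=−21/20=-1.0500; min R=1−1/(4·20/21)=0.7375>−1
Confirm numerically:
  x=-0.692: |R|=0.76406 <1
  x=-0.625: |R|=0.74702 <1
  x=-0.617: |R|=0.74556 <1
  x=-1.585: |R|=1.80760 >1
  x=-1.126: |R|=1.08150 >1
Stable set (-1.0500, 0).

left endpoint -1.0500.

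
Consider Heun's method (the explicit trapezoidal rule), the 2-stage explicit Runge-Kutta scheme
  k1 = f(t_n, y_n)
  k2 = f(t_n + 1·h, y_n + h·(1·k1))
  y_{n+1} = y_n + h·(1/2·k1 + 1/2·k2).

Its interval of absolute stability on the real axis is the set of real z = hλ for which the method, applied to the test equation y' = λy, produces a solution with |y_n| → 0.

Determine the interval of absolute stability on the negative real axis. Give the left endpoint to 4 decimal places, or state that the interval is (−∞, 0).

With y'=λy (z=hλ):
  order 2, 2-stage ⇒ R(z)=1+z+z^2/2
  (e.g. R(-0.82)=0.51620, |R|=0.51620)

Find x<0 with |R(x)|<1.
x=-0.82: |R|=0.5162
|R(-2.29)|=1.3321 |R(-1.29)|=0.5421 |R(-0.92)|=0.5032
Bisect:
  x_lo=-2.6888 |R|=1.9260  x_hi=-0.2722 |R|=0.7648
  mid=-1.48049 |R|=0.61543 →hi
  mid=-2.08463 |R|=1.08821 →lo
  mid=-1.78256 |R|=0.80620 →hi
  mid=-1.93360 |R|=0.93580 →hi
  mid=-2.00911 |R|=1.00916 →lo
  mid=-1.97136 |R|=0.97177 →hi
  mid=-1.99024 |R|=0.99028 →hi
  ...
  [-2.00012,-1.99997] ⇒ x*=-2.0000
Stable set (-2.0000, 0).

(-2.0000, 0).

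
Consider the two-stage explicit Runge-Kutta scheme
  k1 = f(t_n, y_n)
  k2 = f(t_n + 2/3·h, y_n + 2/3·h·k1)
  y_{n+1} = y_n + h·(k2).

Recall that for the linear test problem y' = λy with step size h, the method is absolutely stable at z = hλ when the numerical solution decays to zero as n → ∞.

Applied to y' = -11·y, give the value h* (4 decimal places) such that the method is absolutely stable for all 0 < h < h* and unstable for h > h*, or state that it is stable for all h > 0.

On y'=λy, z=hλ:
  k1=λy_n ⇒ h·k1=z·y_n;  k2=λ(1+2/3z)y_n ⇒ h·k2=z(1+2/3z)y_n
  y_{n+1}/y_n = 1 + z(1+2/3z) = 1 + z + 2/3z²
  ⇒ R(z) = 1 + z + 2/3z².

Solve |R(x)|<1 on ℝ⁻.
x=-0.87: |R|=0.6346
R=1: x+2/3x²=0 ⇒ x=−3/2=-1.5000; min R=1−1/(4·2/3)=0.6250>−1
Confirm numerically:
  x=-1.445: |R|=0.94702 <1
  x=-1.293: |R|=0.82157 <1
  x=-0.828: |R|=0.62906 <1
  x=-1.709: |R|=1.23812 >1
  x=-1.553: |R|=1.05487 >1
Stable set (-1.5000, 0).

(-1.5000,0); λ=-11 ⇒ h* = (3/2)/11 = 0.1364.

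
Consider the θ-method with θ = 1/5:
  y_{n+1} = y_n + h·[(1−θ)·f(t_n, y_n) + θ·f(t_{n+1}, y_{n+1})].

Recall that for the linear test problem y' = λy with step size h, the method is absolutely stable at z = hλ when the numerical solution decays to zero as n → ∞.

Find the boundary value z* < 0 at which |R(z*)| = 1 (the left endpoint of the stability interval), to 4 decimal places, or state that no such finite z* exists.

left endpoint -3.3333.

On y'=λy, z=hλ:
  y_{n+1} = y_n + z·[4/5·y_n + 1/5·y_{n+1}] ⇒ (1 − 1/5z)y_{n+1} = (1 + 4/5z)y_n
  R(z) = (1 + 4/5z)/(1 − 1/5z).

Find x<0 with |R(x)|<1.
x=-0.64: |R|=0.4326
R=−1: 1+4/5x = −1+1/5x ⇒ -3/5x=2 ⇒ x=2/(-3/5)=-3.3333
Confirm numerically:
  x=-2.733: |R|=0.76710 <1
  x=-2.287: |R|=0.56923 <1
  x=-2.260: |R|=0.55647 <1
  x=-2.171: |R|=0.51374 <1
  x=-3.627: |R|=1.10212 >1
  x=-3.534: |R|=1.07054 >1
Interval (-3.3333, 0).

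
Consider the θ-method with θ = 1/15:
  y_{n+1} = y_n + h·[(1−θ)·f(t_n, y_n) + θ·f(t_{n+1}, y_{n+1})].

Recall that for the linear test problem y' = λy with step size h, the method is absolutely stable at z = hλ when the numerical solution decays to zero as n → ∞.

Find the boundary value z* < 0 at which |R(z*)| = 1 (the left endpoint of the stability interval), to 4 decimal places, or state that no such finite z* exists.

z* = -2.3077.

On y'=λy, z=hλ:
  y_{n+1} = y_n + z·[14/15·y_n + 1/15·y_{n+1}] ⇒ (1 − 1/15z)y_{n+1} = (1 + 14/15z)y_n
  Hence R(z) = (1 + 14/15z)/(1 − 1/15z).

Need |R(x)|<1, x<0.
x=-0.36: |R|=0.6484
R=−1: 1+14/15x = −1+1/15x ⇒ -13/15x=2 ⇒ x=2/(-13/15)=-2.3077
Confirm numerically:
  x=-1.820: |R|=0.62307 <1
  x=-1.632: |R|=0.47186 <1
  x=-1.487: |R|=0.35288 <1
  x=-2.625: |R|=1.23404 >1
  x=-2.341: |R|=1.02497 >1
Interval (-2.3077, 0).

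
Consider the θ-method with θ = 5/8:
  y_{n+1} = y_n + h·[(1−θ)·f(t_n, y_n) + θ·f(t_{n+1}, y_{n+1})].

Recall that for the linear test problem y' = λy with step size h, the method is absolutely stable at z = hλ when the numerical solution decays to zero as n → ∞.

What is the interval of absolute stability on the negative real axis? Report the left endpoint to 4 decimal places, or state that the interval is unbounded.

Set f=λy, z=hλ:
  y_{n+1} = y_n + z·[3/8·y_n + 5/8·y_{n+1}] ⇒ (1 − 5/8z)y_{n+1} = (1 + 3/8z)y_n
  ⇒ R(z) = (1 + 3/8z)/(1 − 5/8z).

Solve |R(x)|<1 on ℝ⁻.
x=-1.6: |R|=0.2000
x=-2: |R|=0.1111
x=-10: |R|=0.3793
x=-100: |R|=0.5748
θ=5/8≥1/2 ⇒ |1+3/8x|<|1−5/8x| ∀x<0 ⇒ interval (−∞,0).

unbounded; (−∞, 0).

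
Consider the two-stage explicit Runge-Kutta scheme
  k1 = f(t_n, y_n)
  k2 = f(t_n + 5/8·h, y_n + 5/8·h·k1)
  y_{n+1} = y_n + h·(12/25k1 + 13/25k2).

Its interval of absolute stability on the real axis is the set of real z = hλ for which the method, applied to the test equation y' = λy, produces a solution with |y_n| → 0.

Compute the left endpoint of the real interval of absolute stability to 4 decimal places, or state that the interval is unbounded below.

Set f=λy, z=hλ:
  k1=λy_n ⇒ h·k1=z·y_n;  k2=λ(1+5/8z)y_n ⇒ h·k2=z(1+5/8z)y_n
  y_{n+1}/y_n = 1 + 12/25z + 13/25z(1+5/8z) = 1 + z + 13/40z²
  Hence R(z) = 1 + z + 13/40z².

Boundary: |R(x)|=1, x<0.
x=-1.11: |R|=0.2904
R=1: x+13/40x²=0 ⇒ x=−40/13=-3.0769; min R=1−1/(4·13/40)=0.2308>−1
Confirm numerically:
  x=-2.582: |R|=0.58469 <1
  x=-2.278: |R|=0.40852 <1
  x=-1.317: |R|=0.24671 <1
  x=-1.275: |R|=0.25333 <1
  x=-3.502: |R|=1.48380 >1
  x=-3.402: |R|=1.35942 >1
  x=-3.306: |R|=1.24613 >1
So |R|<1 on (-3.0769, 0).

left endpoint -3.0769.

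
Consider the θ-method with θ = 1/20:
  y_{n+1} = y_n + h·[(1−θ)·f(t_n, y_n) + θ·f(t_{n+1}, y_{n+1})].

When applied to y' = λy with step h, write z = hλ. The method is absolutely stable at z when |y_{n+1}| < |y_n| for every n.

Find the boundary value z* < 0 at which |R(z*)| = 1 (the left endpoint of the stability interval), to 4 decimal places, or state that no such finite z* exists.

Test eqn y'=λy, z=hλ:
  y_{n+1} = y_n + z·[19/20·y_n + 1/20·y_{n+1}] ⇒ (1 − 1/20z)y_{n+1} = (1 + 19/20z)y_n
  R(z) = (1 + 19/20z)/(1 − 1/20z).

Solve |R(x)|<1 on ℝ⁻.
x=-1.55: |R|=0.4385
R=−1: 1+19/20x = −1+1/20x ⇒ -9/10x=2 ⇒ x=2/(-9/10)=-2.2222
Confirm numerically:
  x=-1.797: |R|=0.64885 <1
  x=-1.555: |R|=0.44282 <1
  x=-1.236: |R|=0.16406 <1
  x=-0.984: |R|=0.06214 <1
  x=-2.789: |R|=1.44767 >1
  x=-2.628: |R|=1.32279 >1
  x=-2.340: |R|=1.09490 >1
Interval (-2.2222, 0).

z* = -2.2222.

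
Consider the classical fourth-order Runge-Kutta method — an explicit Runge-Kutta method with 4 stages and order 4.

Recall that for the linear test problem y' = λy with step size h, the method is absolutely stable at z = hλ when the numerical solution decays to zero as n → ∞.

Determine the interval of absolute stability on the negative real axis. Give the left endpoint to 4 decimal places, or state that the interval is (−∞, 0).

Set f=λy, z=hλ:
  order 4, 4-stage ⇒ R(z)=1+z+z^2/2+z^3/6+z^4/24
  (e.g. R(-1.39)=0.28399, |R|=0.28399)

Solve |R(x)|<1 on ℝ⁻.
x=-1.39: |R|=0.2840
|R(-3.04)|=1.4570 |R(-2.32)|=0.4971 |R(-1.75)|=0.2788
Bisect:
  x_lo=-3.2908 |R|=2.0709  x_hi=-0.0998 |R|=0.9050
  mid=-1.69532 |R|=0.27383 →hi
  mid=-2.49308 |R|=0.64170 →hi
  mid=-2.89196 |R|=1.17310 →lo
  mid=-2.69252 |R|=0.86890 →hi
  mid=-2.79224 |R|=1.01052 →lo
  mid=-2.74238 |R|=0.93720 →hi
  mid=-2.76731 |R|=0.97322 →hi
  mid=-2.77977 |R|=0.99171 →hi
  mid=-2.78601 |R|=1.00108 →lo
  mid=-2.78289 |R|=0.99638 →hi
  ...
  [-2.78542,-2.78523] ⇒ x*=-2.7853
Stable set (-2.7853, 0).

(-2.7853, 0).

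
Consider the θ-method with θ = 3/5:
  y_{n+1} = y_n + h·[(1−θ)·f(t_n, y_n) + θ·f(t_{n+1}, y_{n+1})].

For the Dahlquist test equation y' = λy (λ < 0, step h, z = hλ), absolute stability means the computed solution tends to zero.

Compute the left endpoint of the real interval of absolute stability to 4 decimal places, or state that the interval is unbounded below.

With y'=λy (z=hλ):
  y_{n+1} = y_n + z·[2/5·y_n + 3/5·y_{n+1}] ⇒ (1 − 3/5z)y_{n+1} = (1 + 2/5z)y_n
  R(z) = (1 + 2/5z)/(1 − 3/5z).

Solve |R(x)|<1 on ℝ⁻.
x=-1.45: |R|=0.2246
x=-2: |R|=0.0909
x=-10: |R|=0.4286
x=-100: |R|=0.6393
θ=3/5≥1/2 ⇒ |1+2/5x|<|1−3/5x| ∀x<0 ⇒ unbounded interval.

(−∞, 0) — no finite endpoint.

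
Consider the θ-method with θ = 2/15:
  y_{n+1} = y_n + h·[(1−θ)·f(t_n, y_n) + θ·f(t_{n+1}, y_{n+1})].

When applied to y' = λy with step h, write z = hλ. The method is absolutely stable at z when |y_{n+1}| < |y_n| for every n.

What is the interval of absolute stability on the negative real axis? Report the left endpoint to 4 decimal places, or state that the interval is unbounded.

With y'=λy (z=hλ):
  y_{n+1} = y_n + z·[13/15·y_n + 2/15·y_{n+1}] ⇒ (1 − 2/15z)y_{n+1} = (1 + 13/15z)y_n
  so R(z) = (1 + 13/15z)/(1 − 2/15z).

Find x<0 with |R(x)|<1.
x=-1.02: |R|=0.1021
R=−1: 1+13/15x = −1+2/15x ⇒ -11/15x=2 ⇒ x=2/(-11/15)=-2.7273
Confirm numerically:
  x=-2.610: |R|=0.93620 <1
  x=-1.548: |R|=0.28316 <1
  x=-1.473: |R|=0.23119 <1
  x=-2.981: |R|=1.13315 >1
  x=-2.862: |R|=1.07151 >1
Stable set (-2.7273, 0).

z∈(-2.7273,0).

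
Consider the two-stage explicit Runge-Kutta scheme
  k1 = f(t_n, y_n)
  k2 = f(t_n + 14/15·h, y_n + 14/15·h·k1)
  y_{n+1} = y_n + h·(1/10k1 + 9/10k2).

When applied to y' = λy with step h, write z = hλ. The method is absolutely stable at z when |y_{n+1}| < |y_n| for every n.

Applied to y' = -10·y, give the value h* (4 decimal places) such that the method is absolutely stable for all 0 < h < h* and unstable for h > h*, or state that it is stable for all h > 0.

(-1.1905,0); λ=-10 ⇒ h* = (25/21)/10 = 0.1190.

Test eqn y'=λy, z=hλ:
  k1=λy_n ⇒ h·k1=z·y_n;  k2=λ(1+14/15z)y_n ⇒ h·k2=z(1+14/15z)y_n
  y_{n+1}/y_n = 1 + 1/10z + 9/10z(1+14/15z) = 1 + z + 21/25z²
  so R(z) = 1 + z + 21/25z².

Find x<0 with |R(x)|<1.
x=-0.53: |R|=0.7060
R=1: x+21/25x²=0 ⇒ x=−25/21=-1.1905; min R=1−1/(4·21/25)=0.7024>−1
Confirm numerically:
  x=-1.048: |R|=0.87458 <1
  x=-0.910: |R|=0.78560 <1
  x=-0.785: |R|=0.73263 <1
  x=-0.624: |R|=0.70308 <1
  x=-1.609: |R|=1.56566 >1
  x=-1.394: |R|=1.23832 >1
Stable set (-1.1905, 0).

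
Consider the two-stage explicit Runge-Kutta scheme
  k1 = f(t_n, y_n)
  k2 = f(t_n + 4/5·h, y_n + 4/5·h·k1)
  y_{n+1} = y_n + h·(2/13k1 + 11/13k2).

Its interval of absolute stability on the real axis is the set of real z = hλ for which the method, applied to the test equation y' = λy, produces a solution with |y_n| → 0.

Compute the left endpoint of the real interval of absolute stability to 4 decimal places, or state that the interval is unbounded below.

left endpoint -1.4773.

Test eqn y'=λy, z=hλ:
  k1=λy_n ⇒ h·k1=z·y_n;  k2=λ(1+4/5z)y_n ⇒ h·k2=z(1+4/5z)y_n
  y_{n+1}/y_n = 1 + 2/13z + 11/13z(1+4/5z) = 1 + z + 44/65z²
  so R(z) = 1 + z + 44/65z².

Need |R(x)|<1, x<0.
x=-1.56: |R|=1.0874
R=1: x+44/65x²=0 ⇒ x=−65/44=-1.4773; min R=1−1/(4·44/65)=0.6307>−1
Confirm numerically:
  x=-1.166: |R|=0.75431 <1
  x=-0.948: |R|=0.66035 <1
  x=-0.945: |R|=0.65951 <1
  x=-1.994: |R|=1.69747 >1
  x=-1.939: |R|=1.60604 >1
  x=-1.595: |R|=1.12711 >1
So |R|<1 on (-1.4773, 0).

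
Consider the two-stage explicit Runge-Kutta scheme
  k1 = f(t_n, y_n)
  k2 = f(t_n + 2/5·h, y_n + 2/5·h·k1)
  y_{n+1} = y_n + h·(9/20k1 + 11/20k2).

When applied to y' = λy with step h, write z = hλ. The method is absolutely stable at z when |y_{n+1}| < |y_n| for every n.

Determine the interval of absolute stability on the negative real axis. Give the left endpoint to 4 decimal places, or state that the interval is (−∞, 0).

(-4.5455, 0).

Test eqn y'=λy, z=hλ:
  k1=λy_n ⇒ h·k1=z·y_n;  k2=λ(1+2/5z)y_n ⇒ h·k2=z(1+2/5z)y_n
  y_{n+1}/y_n = 1 + 9/20z + 11/20z(1+2/5z) = 1 + z + 11/50z²
  R(z) = 1 + z + 11/50z².

Need |R(x)|<1, x<0.
x=-0.81: |R|=0.3343
R=1: x+11/50x²=0 ⇒ x=−50/11=-4.5455; min R=1−1/(4·11/50)=-0.1364>−1
Confirm numerically:
  x=-4.156: |R|=0.64391 <1
  x=-2.763: |R|=0.08348 <1
  x=-2.160: |R|=0.13357 <1
  x=-5.138: |R|=1.66979 >1
  x=-4.836: |R|=1.30912 >1
  x=-4.640: |R|=1.09651 >1
Interval (-4.5455, 0).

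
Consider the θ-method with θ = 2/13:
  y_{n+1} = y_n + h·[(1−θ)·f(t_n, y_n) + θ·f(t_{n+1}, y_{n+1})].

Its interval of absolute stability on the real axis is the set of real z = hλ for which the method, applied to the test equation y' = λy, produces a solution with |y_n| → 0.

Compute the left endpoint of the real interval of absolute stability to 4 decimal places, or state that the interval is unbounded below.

Test eqn y'=λy, z=hλ:
  y_{n+1} = y_n + z·[11/13·y_n + 2/13·y_{n+1}] ⇒ (1 − 2/13z)y_{n+1} = (1 + 11/13z)y_n
  R(z) = (1 + 11/13z)/(1 − 2/13z).

Need |R(x)|<1, x<0.
x=-1.13: |R|=0.0374
R=−1: 1+11/13x = −1+2/13x ⇒ -9/13x=2 ⇒ x=2/(-9/13)=-2.8889
Confirm numerically:
  x=-2.678: |R|=0.89660 <1
  x=-1.718: |R|=0.35885 <1
  x=-1.502: |R|=0.22007 <1
  x=-1.338: |R|=0.10959 <1
  x=-3.229: |R|=1.15731 >1
  x=-3.056: |R|=1.07869 >1
  x=-3.039: |R|=1.07081 >1
Interval (-2.8889, 0).

left endpoint -2.8889.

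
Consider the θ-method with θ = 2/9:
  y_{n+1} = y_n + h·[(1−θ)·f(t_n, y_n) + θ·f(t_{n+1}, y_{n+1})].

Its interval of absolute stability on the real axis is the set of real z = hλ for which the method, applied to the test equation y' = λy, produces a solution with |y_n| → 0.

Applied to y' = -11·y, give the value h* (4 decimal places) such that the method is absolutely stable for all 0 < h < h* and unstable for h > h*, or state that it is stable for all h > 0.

Set f=λy, z=hλ:
  y_{n+1} = y_n + z·[7/9·y_n + 2/9·y_{n+1}] ⇒ (1 − 2/9z)y_{n+1} = (1 + 7/9z)y_n
  Hence R(z) = (1 + 7/9z)/(1 − 2/9z).

Need |R(x)|<1, x<0.
x=-1.37: |R|=0.0503
R=−1: 1+7/9x = −1+2/9x ⇒ -5/9x=2 ⇒ x=2/(-5/9)=-3.6000
Confirm numerically:
  x=-2.541: |R|=0.62399 <1
  x=-2.299: |R|=0.52162 <1
  x=-1.477: |R|=0.11201 <1
  x=-4.092: |R|=1.14316 >1
  x=-3.902: |R|=1.08986 >1
  x=-3.781: |R|=1.05464 >1
Interval (-3.6000, 0).

(-3.6000,0); λ=-11 ⇒ h* = (18/5)/11 = 0.3273.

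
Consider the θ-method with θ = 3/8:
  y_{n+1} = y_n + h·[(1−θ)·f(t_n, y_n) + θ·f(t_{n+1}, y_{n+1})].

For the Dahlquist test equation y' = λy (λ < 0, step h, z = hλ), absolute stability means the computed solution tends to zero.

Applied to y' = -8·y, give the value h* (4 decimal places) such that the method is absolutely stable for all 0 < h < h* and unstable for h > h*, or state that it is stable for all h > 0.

(-8.0000,0); λ=-8 ⇒ h* = (8)/8 = 1.0000.

Test eqn y'=λy, z=hλ:
  y_{n+1} = y_n + z·[5/8·y_n + 3/8·y_{n+1}] ⇒ (1 − 3/8z)y_{n+1} = (1 + 5/8z)y_n
  ⇒ R(z) = (1 + 5/8z)/(1 − 3/8z).

Find x<0 with |R(x)|<1.
x=-1.31: |R|=0.1215
R=−1: 1+5/8x = −1+3/8x ⇒ -1/4x=2 ⇒ x=2/(-1/4)=-8.0000
Confirm numerically:
  x=-7.809: |R|=0.98784 <1
  x=-6.185: |R|=0.86330 <1
  x=-5.241: |R|=0.76740 <1
  x=-8.525: |R|=1.03127 >1
  x=-8.049: |R|=1.00305 >1
  x=-8.029: |R|=1.00181 >1
Interval (-8.0000, 0).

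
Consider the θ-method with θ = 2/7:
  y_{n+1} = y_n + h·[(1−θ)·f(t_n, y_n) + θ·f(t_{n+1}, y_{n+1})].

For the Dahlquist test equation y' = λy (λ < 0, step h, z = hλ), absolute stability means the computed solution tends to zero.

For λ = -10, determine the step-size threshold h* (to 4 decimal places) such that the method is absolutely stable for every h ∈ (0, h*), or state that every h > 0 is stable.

(-4.6667,0); λ=-10 ⇒ h* = (14/3)/10 = 0.4667.

Test eqn y'=λy, z=hλ:
  y_{n+1} = y_n + z·[5/7·y_n + 2/7·y_{n+1}] ⇒ (1 − 2/7z)y_{n+1} = (1 + 5/7z)y_n
  R(z) = (1 + 5/7z)/(1 − 2/7z).

Solve |R(x)|<1 on ℝ⁻.
x=-1.76: |R|=0.1711
R=−1: 1+5/7x = −1+2/7x ⇒ -3/7x=2 ⇒ x=2/(-3/7)=-4.6667
Confirm numerically:
  x=-3.373: |R|=0.71766 <1
  x=-2.607: |R|=0.49411 <1
  x=-2.168: |R|=0.33874 <1
  x=-5.139: |R|=1.08201 >1
  x=-5.088: |R|=1.07359 >1
  x=-4.901: |R|=1.04184 >1
So |R|<1 on (-4.6667, 0).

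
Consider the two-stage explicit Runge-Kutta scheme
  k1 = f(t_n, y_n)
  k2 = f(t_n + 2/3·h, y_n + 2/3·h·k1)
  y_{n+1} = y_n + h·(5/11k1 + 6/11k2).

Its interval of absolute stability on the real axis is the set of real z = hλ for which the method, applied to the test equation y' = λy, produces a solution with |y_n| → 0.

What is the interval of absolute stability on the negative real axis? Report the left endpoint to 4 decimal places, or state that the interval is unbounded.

Test eqn y'=λy, z=hλ:
  k1=λy_n ⇒ h·k1=z·y_n;  k2=λ(1+2/3z)y_n ⇒ h·k2=z(1+2/3z)y_n
  y_{n+1}/y_n = 1 + 5/11z + 6/11z(1+2/3z) = 1 + z + 4/11z²
  ⇒ R(z) = 1 + z + 4/11z².

Find x<0 with |R(x)|<1.
x=-1.07: |R|=0.3463
R=1: x+4/11x²=0 ⇒ x=−11/4=-2.7500; min R=1−1/(4·4/11)=0.3125>−1
Confirm numerically:
  x=-2.445: |R|=0.72883 <1
  x=-1.664: |R|=0.34287 <1
  x=-1.556: |R|=0.32441 <1
  x=-2.974: |R|=1.24225 >1
  x=-2.842: |R|=1.09508 >1
  x=-2.817: |R|=1.06863 >1
Stable set (-2.7500, 0).

z∈(-2.7500,0).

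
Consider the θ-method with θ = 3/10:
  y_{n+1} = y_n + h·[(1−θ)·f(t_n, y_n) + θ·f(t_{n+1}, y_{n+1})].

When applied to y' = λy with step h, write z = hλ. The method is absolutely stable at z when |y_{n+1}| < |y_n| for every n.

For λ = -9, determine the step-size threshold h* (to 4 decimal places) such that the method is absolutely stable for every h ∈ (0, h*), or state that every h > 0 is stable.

On y'=λy, z=hλ:
  y_{n+1} = y_n + z·[7/10·y_n + 3/10·y_{n+1}] ⇒ (1 − 3/10z)y_{n+1} = (1 + 7/10z)y_n
  Hence R(z) = (1 + 7/10z)/(1 − 3/10z).

Boundary: |R(x)|=1, x<0.
x=-0.93: |R|=0.2729
R=−1: 1+7/10x = −1+3/10x ⇒ -2/5x=2 ⇒ x=2/(-2/5)=-5.0000
Confirm numerically:
  x=-4.333: |R|=0.88399 <1
  x=-3.678: |R|=0.74860 <1
  x=-3.084: |R|=0.60191 <1
  x=-5.306: |R|=1.04723 >1
  x=-5.173: |R|=1.02712 >1
So |R|<1 on (-5.0000, 0).

(-5.0000,0); λ=-9 ⇒ h* = (5)/9 = 0.5556.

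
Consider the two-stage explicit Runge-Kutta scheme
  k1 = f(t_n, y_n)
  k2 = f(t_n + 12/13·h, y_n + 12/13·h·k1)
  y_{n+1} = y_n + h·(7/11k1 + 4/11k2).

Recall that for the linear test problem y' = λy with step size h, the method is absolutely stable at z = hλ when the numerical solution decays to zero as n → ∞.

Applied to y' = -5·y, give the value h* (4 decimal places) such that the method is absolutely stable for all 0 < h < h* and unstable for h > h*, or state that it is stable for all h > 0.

On y'=λy, z=hλ:
  k1=λy_n ⇒ h·k1=z·y_n;  k2=λ(1+12/13z)y_n ⇒ h·k2=z(1+12/13z)y_n
  y_{n+1}/y_n = 1 + 7/11z + 4/11z(1+12/13z) = 1 + z + 48/143z²
  ⇒ R(z) = 1 + z + 48/143z².

Boundary: |R(x)|=1, x<0.
x=-1.52: |R|=0.2555
R=1: x+48/143x²=0 ⇒ x=−143/48=-2.9792; min R=1−1/(4·48/143)=0.2552>−1
Confirm numerically:
  x=-2.338: |R|=0.49682 <1
  x=-1.935: |R|=0.32180 <1
  x=-1.676: |R|=0.26687 <1
  x=-3.532: |R|=1.65542 >1
  x=-3.507: |R|=1.62135 >1
So |R|<1 on (-2.9792, 0).

(-2.9792,0); λ=-5 ⇒ h* = (143/48)/5 = 0.5958.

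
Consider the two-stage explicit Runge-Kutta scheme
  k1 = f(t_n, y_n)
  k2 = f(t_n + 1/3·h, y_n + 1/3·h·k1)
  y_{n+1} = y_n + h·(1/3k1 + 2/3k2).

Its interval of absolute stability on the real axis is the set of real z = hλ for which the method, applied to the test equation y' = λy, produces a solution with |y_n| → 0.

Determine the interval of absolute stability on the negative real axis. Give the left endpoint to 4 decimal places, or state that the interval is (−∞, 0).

With y'=λy (z=hλ):
  k1=λy_n ⇒ h·k1=z·y_n;  k2=λ(1+1/3z)y_n ⇒ h·k2=z(1+1/3z)y_n
  y_{n+1}/y_n = 1 + 1/3z + 2/3z(1+1/3z) = 1 + z + 2/9z²
  Hence R(z) = 1 + z + 2/9z².

Boundary: |R(x)|=1, x<0.
x=-1.59: |R|=0.0282
R=1: x+2/9x²=0 ⇒ x=−9/2=-4.5000; min R=1−1/(4·2/9)=-0.1250>−1
Confirm numerically:
  x=-3.383: |R|=0.16026 <1
  x=-3.317: |R|=0.12800 <1
  x=-2.691: |R|=0.08178 <1
  x=-5.051: |R|=1.61847 >1
  x=-5.015: |R|=1.57394 >1
  x=-4.723: |R|=1.23405 >1
Stable set (-4.5000, 0).

(-4.5000, 0).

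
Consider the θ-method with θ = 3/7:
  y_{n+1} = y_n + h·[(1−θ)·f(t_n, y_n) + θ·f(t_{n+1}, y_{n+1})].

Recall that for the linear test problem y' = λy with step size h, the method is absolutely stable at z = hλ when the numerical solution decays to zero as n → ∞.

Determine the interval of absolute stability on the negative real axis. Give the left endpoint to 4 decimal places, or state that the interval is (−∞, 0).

(-14.0000, 0).

With y'=λy (z=hλ):
  y_{n+1} = y_n + z·[4/7·y_n + 3/7·y_{n+1}] ⇒ (1 − 3/7z)y_{n+1} = (1 + 4/7z)y_n
  Hence R(z) = (1 + 4/7z)/(1 − 3/7z).

Boundary: |R(x)|=1, x<0.
x=-0.5: |R|=0.5882
R=−1: 1+4/7x = −1+3/7x ⇒ -1/7x=2 ⇒ x=2/(-1/7)=-14.0000
Confirm numerically:
  x=-12.658: |R|=0.97016 <1
  x=-8.350: |R|=0.82371 <1
  x=-6.839: |R|=0.73976 <1
  x=-5.928: |R|=0.67431 <1
  x=-14.558: |R|=1.01101 >1
  x=-14.183: |R|=1.00369 >1
So |R|<1 on (-14.0000, 0).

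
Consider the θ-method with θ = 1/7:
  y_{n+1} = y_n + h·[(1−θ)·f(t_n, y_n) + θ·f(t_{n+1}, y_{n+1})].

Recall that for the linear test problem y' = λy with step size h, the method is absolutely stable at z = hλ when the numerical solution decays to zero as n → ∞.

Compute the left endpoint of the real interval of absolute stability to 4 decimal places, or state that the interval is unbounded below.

Test eqn y'=λy, z=hλ:
  y_{n+1} = y_n + z·[6/7·y_n + 1/7·y_{n+1}] ⇒ (1 − 1/7z)y_{n+1} = (1 + 6/7z)y_n
  ⇒ R(z) = (1 + 6/7z)/(1 − 1/7z).

Boundary: |R(x)|=1, x<0.
x=-0.96: |R|=0.1558
R=−1: 1+6/7x = −1+1/7x ⇒ -5/7x=2 ⇒ x=2/(-5/7)=-2.8000
Confirm numerically:
  x=-2.109: |R|=0.62070 <1
  x=-1.806: |R|=0.43561 <1
  x=-1.360: |R|=0.13876 <1
  x=-1.240: |R|=0.05340 <1
  x=-2.890: |R|=1.04550 >1
  x=-2.839: |R|=1.01982 >1
  x=-2.838: |R|=1.01931 >1
Interval (-2.8000, 0).

z* = -2.8000.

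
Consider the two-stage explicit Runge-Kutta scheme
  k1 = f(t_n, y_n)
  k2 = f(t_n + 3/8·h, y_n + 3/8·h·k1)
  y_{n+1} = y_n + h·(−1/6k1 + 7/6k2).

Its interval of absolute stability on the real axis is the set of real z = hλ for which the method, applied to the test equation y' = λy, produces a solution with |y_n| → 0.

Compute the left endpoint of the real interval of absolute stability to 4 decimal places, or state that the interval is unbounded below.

Test eqn y'=λy, z=hλ:
  k1=λy_n ⇒ h·k1=z·y_n;  k2=λ(1+3/8z)y_n ⇒ h·k2=z(1+3/8z)y_n
  y_{n+1}/y_n = 1 − 1/6z + 7/6z(1+3/8z) = 1 + z + 7/16z²
  R(z) = 1 + z + 7/16z².

Need |R(x)|<1, x<0.
x=-1.76: |R|=0.5952
R=1: x+7/16x²=0 ⇒ x=−16/7=-2.2857; min R=1−1/(4·7/16)=0.4286>−1
Confirm numerically:
  x=-2.032: |R|=0.77445 <1
  x=-1.803: |R|=0.61923 <1
  x=-1.551: |R|=0.50145 <1
  x=-1.185: |R|=0.42935 <1
  x=-2.865: |R|=1.72610 >1
  x=-2.332: |R|=1.04722 >1
Interval (-2.2857, 0).

z* = -2.2857.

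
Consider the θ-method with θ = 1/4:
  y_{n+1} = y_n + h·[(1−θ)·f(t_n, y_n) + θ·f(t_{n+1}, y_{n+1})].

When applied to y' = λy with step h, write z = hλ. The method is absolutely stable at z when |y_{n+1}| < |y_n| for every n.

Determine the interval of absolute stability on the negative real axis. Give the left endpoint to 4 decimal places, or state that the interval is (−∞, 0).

(-4.0000, 0).

On y'=λy, z=hλ:
  y_{n+1} = y_n + z·[3/4·y_n + 1/4·y_{n+1}] ⇒ (1 − 1/4z)y_{n+1} = (1 + 3/4z)y_n
  so R(z) = (1 + 3/4z)/(1 − 1/4z).

Solve |R(x)|<1 on ℝ⁻.
x=-1.19: |R|=0.0829
R=−1: 1+3/4x = −1+1/4x ⇒ -1/2x=2 ⇒ x=2/(-1/2)=-4.0000
Confirm numerically:
  x=-2.657: |R|=0.59651 <1
  x=-2.467: |R|=0.52590 <1
  x=-2.012: |R|=0.33866 <1
  x=-4.475: |R|=1.11209 >1
  x=-4.376: |R|=1.08978 >1
  x=-4.322: |R|=1.07739 >1
Stable set (-4.0000, 0).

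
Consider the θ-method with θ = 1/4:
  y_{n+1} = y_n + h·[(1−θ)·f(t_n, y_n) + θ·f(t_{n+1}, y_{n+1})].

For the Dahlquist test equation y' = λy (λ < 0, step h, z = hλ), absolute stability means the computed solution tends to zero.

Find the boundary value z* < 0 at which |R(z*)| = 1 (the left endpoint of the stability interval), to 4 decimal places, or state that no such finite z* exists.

left endpoint -4.0000.

Test eqn y'=λy, z=hλ:
  y_{n+1} = y_n + z·[3/4·y_n + 1/4·y_{n+1}] ⇒ (1 − 1/4z)y_{n+1} = (1 + 3/4z)y_n
  so R(z) = (1 + 3/4z)/(1 − 1/4z).

Need |R(x)|<1, x<0.
x=-0.77: |R|=0.3543
R=−1: 1+3/4x = −1+1/4x ⇒ -1/2x=2 ⇒ x=2/(-1/2)=-4.0000
Confirm numerically:
  x=-3.955: |R|=0.98869 <1
  x=-3.123: |R|=0.75376 <1
  x=-2.649: |R|=0.59362 <1
  x=-2.527: |R|=0.54864 <1
  x=-4.594: |R|=1.13824 >1
  x=-4.136: |R|=1.03343 >1
  x=-4.053: |R|=1.01316 >1
Stable set (-4.0000, 0).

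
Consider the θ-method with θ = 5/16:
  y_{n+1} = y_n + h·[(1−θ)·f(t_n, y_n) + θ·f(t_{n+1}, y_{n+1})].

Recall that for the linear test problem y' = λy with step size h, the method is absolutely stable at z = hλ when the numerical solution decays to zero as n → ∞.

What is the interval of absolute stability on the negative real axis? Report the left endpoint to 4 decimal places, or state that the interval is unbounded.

(-5.3333, 0).

With y'=λy (z=hλ):
  y_{n+1} = y_n + z·[11/16·y_n + 5/16·y_{n+1}] ⇒ (1 − 5/16z)y_{n+1} = (1 + 11/16z)y_n
  Hence R(z) = (1 + 11/16z)/(1 − 5/16z).

Solve |R(x)|<1 on ℝ⁻.
x=-0.86: |R|=0.3222
R=−1: 1+11/16x = −1+5/16x ⇒ -3/8x=2 ⇒ x=2/(-3/8)=-5.3333
Confirm numerically:
  x=-4.352: |R|=0.84407 <1
  x=-2.435: |R|=0.38279 <1
  x=-2.340: |R|=0.35162 <1
  x=-2.276: |R|=0.33002 <1
  x=-5.597: |R|=1.03597 >1
  x=-5.551: |R|=1.02985 >1
  x=-5.547: |R|=1.02931 >1
So |R|<1 on (-5.3333, 0).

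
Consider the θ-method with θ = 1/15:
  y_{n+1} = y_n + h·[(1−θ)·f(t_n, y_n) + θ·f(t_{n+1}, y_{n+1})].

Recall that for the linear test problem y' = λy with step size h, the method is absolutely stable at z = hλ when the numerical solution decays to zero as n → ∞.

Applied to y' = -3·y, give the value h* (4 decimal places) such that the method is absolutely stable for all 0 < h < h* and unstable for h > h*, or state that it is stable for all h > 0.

(-2.3077,0); λ=-3 ⇒ h* = (30/13)/3 = 0.7692.

With y'=λy (z=hλ):
  y_{n+1} = y_n + z·[14/15·y_n + 1/15·y_{n+1}] ⇒ (1 − 1/15z)y_{n+1} = (1 + 14/15z)y_n
  so R(z) = (1 + 14/15z)/(1 − 1/15z).

Find x<0 with |R(x)|<1.
x=-1.23: |R|=0.1368
R=−1: 1+14/15x = −1+1/15x ⇒ -13/15x=2 ⇒ x=2/(-13/15)=-2.3077
Confirm numerically:
  x=-1.743: |R|=0.56155 <1
  x=-1.246: |R|=0.15044 <1
  x=-1.134: |R|=0.05430 <1
  x=-2.902: |R|=1.43157 >1
  x=-2.701: |R|=1.28885 >1
  x=-2.328: |R|=1.01524 >1
So |R|<1 on (-2.3077, 0).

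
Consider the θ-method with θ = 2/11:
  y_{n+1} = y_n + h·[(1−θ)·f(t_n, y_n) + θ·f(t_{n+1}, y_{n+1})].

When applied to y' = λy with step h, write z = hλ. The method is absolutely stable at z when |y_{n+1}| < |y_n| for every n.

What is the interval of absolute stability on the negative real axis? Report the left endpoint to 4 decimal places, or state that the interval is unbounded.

Test eqn y'=λy, z=hλ:
  y_{n+1} = y_n + z·[9/11·y_n + 2/11·y_{n+1}] ⇒ (1 − 2/11z)y_{n+1} = (1 + 9/11z)y_n
  so R(z) = (1 + 9/11z)/(1 − 2/11z).

Find x<0 with |R(x)|<1.
x=-0.39: |R|=0.6358
R=−1: 1+9/11x = −1+2/11x ⇒ -7/11x=2 ⇒ x=2/(-7/11)=-3.1429
Confirm numerically:
  x=-2.718: |R|=0.81906 <1
  x=-2.494: |R|=0.71591 <1
  x=-1.596: |R|=0.23703 <1
  x=-3.710: |R|=1.21553 >1
  x=-3.595: |R|=1.17400 >1
  x=-3.392: |R|=1.09807 >1
Interval (-3.1429, 0).

z∈(-3.1429,0).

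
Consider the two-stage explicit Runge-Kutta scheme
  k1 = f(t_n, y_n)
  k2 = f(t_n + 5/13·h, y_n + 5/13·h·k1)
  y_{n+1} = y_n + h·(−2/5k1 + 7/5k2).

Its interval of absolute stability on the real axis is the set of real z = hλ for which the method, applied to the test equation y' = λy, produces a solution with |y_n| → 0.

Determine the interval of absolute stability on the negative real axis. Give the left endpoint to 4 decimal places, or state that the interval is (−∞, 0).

z∈(-1.8571,0).

On y'=λy, z=hλ:
  k1=λy_n ⇒ h·k1=z·y_n;  k2=λ(1+5/13z)y_n ⇒ h·k2=z(1+5/13z)y_n
  y_{n+1}/y_n = 1 − 2/5z + 7/5z(1+5/13z) = 1 + z + 7/13z²
  Hence R(z) = 1 + z + 7/13z².

Boundary: |R(x)|=1, x<0.
x=-0.31: |R|=0.7417
R=1: x+7/13x²=0 ⇒ x=−13/7=-1.8571; min R=1−1/(4·7/13)=0.5357>−1
Confirm numerically:
  x=-1.556: |R|=0.74769 <1
  x=-1.389: |R|=0.64987 <1
  x=-1.013: |R|=0.53955 <1
  x=-2.162: |R|=1.35490 >1
  x=-2.129: |R|=1.31165 >1
Interval (-1.8571, 0).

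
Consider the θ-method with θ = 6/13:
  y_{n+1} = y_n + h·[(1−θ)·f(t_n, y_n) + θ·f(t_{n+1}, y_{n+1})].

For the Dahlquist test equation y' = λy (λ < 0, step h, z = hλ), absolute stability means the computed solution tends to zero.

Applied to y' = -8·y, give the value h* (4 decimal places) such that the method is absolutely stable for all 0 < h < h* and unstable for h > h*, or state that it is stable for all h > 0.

With y'=λy (z=hλ):
  y_{n+1} = y_n + z·[7/13·y_n + 6/13·y_{n+1}] ⇒ (1 − 6/13z)y_{n+1} = (1 + 7/13z)y_n
  Hence R(z) = (1 + 7/13z)/(1 − 6/13z).

Need |R(x)|<1, x<0.
x=-1.12: |R|=0.2617
R=−1: 1+7/13x = −1+6/13x ⇒ -1/13x=2 ⇒ x=2/(-1/13)=-26.0000
Confirm numerically:
  x=-23.952: |R|=0.98693 <1
  x=-17.075: |R|=0.92269 <1
  x=-17.071: |R|=0.92264 <1
  x=-16.151: |R|=0.91039 <1
  x=-26.298: |R|=1.00174 >1
  x=-26.104: |R|=1.00061 >1
Stable set (-26.0000, 0).

(-26.0000,0); λ=-8 ⇒ h* = (26)/8 = 3.2500.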